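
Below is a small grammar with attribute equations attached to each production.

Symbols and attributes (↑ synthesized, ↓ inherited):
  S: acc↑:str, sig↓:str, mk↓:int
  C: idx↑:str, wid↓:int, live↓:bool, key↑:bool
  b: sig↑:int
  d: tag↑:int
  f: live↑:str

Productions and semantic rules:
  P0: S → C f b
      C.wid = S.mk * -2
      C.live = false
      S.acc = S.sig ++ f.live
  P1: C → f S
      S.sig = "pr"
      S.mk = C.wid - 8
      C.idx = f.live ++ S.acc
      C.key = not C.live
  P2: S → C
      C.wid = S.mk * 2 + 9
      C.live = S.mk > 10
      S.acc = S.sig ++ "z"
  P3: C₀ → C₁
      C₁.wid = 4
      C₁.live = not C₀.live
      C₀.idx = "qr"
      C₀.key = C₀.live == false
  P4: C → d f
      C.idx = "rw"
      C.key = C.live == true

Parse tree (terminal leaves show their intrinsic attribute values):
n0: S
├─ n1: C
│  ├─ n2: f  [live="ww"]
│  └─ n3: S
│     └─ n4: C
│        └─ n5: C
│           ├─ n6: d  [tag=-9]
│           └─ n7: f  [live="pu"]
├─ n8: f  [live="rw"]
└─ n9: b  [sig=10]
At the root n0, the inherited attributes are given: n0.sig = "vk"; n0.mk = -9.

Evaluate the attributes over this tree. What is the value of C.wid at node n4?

29

1. n0.sig = "vk"  [given at root]
2. n0.mk = -9  [given at root]
3. n1.wid = 18  [S.mk * -2]
4. n1.live = false  [false]
5. n2.live = "ww"  [terminal]
6. n3.sig = "pr"  ["pr"]
7. n3.mk = 10  [C.wid - 8]
8. n4.wid = 29  [S.mk * 2 + 9]
9. n4.live = false  [S.mk > 10]
10. n5.wid = 4  [4]
11. n5.live = true  [not C₀.live]
12. n6.tag = -9  [terminal]
13. n7.live = "pu"  [terminal]
14. n5.idx = "rw"  ["rw"]
15. n5.key = true  [C.live == true]
16. n4.idx = "qr"  ["qr"]
17. n4.key = true  [C₀.live == false]
18. n3.acc = "prz"  [S.sig ++ "z"]
19. n1.idx = "wwprz"  [f.live ++ S.acc]
20. n1.key = true  [not C.live]
21. n8.live = "rw"  [terminal]
22. n9.sig = 10  [terminal]
23. n0.acc = "vkrw"  [S.sig ++ f.live]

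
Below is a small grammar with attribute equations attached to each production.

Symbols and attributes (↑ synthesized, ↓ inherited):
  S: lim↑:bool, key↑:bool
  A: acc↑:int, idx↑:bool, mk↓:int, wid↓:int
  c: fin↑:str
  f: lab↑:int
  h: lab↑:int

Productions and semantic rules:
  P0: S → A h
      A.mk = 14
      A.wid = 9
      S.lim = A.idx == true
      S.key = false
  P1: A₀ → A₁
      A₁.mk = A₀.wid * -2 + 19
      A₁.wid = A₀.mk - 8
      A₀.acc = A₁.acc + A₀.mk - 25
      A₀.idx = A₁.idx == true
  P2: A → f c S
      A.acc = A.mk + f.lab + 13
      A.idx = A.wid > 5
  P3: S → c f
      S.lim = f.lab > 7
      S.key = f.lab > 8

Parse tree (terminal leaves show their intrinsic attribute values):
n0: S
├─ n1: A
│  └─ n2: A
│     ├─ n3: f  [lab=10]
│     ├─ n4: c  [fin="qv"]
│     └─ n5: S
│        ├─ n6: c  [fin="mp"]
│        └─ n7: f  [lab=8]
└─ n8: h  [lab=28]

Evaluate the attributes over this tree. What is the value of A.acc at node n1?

1. n1.mk = 14  [14]
2. n1.wid = 9  [9]
3. n2.mk = 1  [A₀.wid * -2 + 19]
4. n2.wid = 6  [A₀.mk - 8]
5. n3.lab = 10  [terminal]
6. n4.fin = "qv"  [terminal]
7. n6.fin = "mp"  [terminal]
8. n7.lab = 8  [terminal]
9. n5.lim = true  [f.lab > 7]
10. n5.key = false  [f.lab > 8]
11. n2.acc = 24  [A.mk + f.lab + 13]
12. n2.idx = true  [A.wid > 5]
13. n1.acc = 13  [A₁.acc + A₀.mk - 25]
14. n1.idx = true  [A₁.idx == true]
15. n8.lab = 28  [terminal]
16. n0.lim = true  [A.idx == true]
17. n0.key = false  [false]

13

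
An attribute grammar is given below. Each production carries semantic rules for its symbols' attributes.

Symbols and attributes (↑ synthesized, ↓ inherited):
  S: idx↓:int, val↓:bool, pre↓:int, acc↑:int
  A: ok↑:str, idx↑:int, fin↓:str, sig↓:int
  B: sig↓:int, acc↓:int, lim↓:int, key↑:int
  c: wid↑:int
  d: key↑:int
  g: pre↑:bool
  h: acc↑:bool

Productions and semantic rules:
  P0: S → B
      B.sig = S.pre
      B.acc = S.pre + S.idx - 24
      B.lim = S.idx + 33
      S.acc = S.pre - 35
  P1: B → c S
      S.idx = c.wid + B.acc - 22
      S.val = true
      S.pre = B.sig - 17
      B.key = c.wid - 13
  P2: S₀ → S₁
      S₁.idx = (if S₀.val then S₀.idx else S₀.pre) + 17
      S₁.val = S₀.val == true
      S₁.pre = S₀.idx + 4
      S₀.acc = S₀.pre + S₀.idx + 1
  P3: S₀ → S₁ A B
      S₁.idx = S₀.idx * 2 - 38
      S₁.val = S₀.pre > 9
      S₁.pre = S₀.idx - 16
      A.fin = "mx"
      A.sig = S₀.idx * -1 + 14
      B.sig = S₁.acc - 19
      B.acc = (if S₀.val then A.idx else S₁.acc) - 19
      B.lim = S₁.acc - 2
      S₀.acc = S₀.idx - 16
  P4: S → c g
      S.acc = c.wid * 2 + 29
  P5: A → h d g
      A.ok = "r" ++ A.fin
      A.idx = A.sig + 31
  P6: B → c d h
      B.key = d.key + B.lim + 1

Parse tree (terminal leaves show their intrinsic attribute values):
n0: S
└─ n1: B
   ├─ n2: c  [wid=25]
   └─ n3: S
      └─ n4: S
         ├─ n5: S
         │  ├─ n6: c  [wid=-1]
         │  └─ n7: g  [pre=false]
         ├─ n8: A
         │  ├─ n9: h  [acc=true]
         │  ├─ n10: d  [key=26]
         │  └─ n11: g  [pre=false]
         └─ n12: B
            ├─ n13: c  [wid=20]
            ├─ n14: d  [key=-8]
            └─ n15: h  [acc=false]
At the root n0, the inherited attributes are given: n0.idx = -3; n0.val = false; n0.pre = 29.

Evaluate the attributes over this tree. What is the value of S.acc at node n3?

1. n0.idx = -3  [given at root]
2. n0.val = false  [given at root]
3. n0.pre = 29  [given at root]
4. n1.sig = 29  [S.pre]
5. n1.acc = 2  [S.pre + S.idx - 24]
6. n1.lim = 30  [S.idx + 33]
7. n2.wid = 25  [terminal]
8. n3.idx = 5  [c.wid + B.acc - 22]
9. n3.val = true  [true]
10. n3.pre = 12  [B.sig - 17]
11. n4.idx = 22  [(if S₀.val then S₀.idx else S₀.pre) + 17]
12. n4.val = true  [S₀.val == true]
13. n4.pre = 9  [S₀.idx + 4]
14. n5.idx = 6  [S₀.idx * 2 - 38]
15. n5.val = false  [S₀.pre > 9]
16. n5.pre = 6  [S₀.idx - 16]
17. n6.wid = -1  [terminal]
18. n7.pre = false  [terminal]
19. n5.acc = 27  [c.wid * 2 + 29]
20. n8.fin = "mx"  ["mx"]
21. n8.sig = -8  [S₀.idx * -1 + 14]
22. n9.acc = true  [terminal]
23. n10.key = 26  [terminal]
24. n11.pre = false  [terminal]
25. n8.ok = "rmx"  ["r" ++ A.fin]
26. n8.idx = 23  [A.sig + 31]
27. n12.sig = 8  [S₁.acc - 19]
28. n12.acc = 4  [(if S₀.val then A.idx else S₁.acc) - 19]
29. n12.lim = 25  [S₁.acc - 2]
30. n13.wid = 20  [terminal]
31. n14.key = -8  [terminal]
32. n15.acc = false  [terminal]
33. n12.key = 18  [d.key + B.lim + 1]
34. n4.acc = 6  [S₀.idx - 16]
35. n3.acc = 18  [S₀.pre + S₀.idx + 1]
36. n1.key = 12  [c.wid - 13]
37. n0.acc = -6  [S.pre - 35]

18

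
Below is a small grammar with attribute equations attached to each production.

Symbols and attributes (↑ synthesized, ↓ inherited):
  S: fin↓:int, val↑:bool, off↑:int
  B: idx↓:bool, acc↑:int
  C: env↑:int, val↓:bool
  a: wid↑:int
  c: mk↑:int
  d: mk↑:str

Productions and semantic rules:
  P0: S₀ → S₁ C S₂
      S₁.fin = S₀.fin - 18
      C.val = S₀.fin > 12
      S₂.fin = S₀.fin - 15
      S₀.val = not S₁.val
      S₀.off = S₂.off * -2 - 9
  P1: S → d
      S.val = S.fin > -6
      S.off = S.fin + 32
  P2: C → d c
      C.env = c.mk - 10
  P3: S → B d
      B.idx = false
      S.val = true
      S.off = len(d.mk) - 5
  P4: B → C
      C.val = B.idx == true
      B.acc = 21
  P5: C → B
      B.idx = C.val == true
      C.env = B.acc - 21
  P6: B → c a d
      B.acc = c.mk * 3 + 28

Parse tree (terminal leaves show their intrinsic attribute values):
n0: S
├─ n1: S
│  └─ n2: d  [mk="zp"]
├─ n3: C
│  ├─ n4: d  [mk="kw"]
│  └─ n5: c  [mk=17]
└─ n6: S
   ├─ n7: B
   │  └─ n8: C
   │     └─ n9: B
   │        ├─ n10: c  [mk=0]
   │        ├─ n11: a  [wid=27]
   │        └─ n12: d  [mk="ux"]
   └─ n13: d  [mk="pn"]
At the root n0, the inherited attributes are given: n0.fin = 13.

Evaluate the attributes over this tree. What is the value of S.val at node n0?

false

1. n0.fin = 13  [given at root]
2. n1.fin = -5  [S₀.fin - 18]
3. n2.mk = "zp"  [terminal]
4. n1.val = true  [S.fin > -6]
5. n1.off = 27  [S.fin + 32]
6. n3.val = true  [S₀.fin > 12]
7. n4.mk = "kw"  [terminal]
8. n5.mk = 17  [terminal]
9. n3.env = 7  [c.mk - 10]
10. n6.fin = -2  [S₀.fin - 15]
11. n7.idx = false  [false]
12. n8.val = false  [B.idx == true]
13. n9.idx = false  [C.val == true]
14. n10.mk = 0  [terminal]
15. n11.wid = 27  [terminal]
16. n12.mk = "ux"  [terminal]
17. n9.acc = 28  [c.mk * 3 + 28]
18. n8.env = 7  [B.acc - 21]
19. n7.acc = 21  [21]
20. n13.mk = "pn"  [terminal]
21. n6.val = true  [true]
22. n6.off = -3  [len(d.mk) - 5]
23. n0.val = false  [not S₁.val]
24. n0.off = -3  [S₂.off * -2 - 9]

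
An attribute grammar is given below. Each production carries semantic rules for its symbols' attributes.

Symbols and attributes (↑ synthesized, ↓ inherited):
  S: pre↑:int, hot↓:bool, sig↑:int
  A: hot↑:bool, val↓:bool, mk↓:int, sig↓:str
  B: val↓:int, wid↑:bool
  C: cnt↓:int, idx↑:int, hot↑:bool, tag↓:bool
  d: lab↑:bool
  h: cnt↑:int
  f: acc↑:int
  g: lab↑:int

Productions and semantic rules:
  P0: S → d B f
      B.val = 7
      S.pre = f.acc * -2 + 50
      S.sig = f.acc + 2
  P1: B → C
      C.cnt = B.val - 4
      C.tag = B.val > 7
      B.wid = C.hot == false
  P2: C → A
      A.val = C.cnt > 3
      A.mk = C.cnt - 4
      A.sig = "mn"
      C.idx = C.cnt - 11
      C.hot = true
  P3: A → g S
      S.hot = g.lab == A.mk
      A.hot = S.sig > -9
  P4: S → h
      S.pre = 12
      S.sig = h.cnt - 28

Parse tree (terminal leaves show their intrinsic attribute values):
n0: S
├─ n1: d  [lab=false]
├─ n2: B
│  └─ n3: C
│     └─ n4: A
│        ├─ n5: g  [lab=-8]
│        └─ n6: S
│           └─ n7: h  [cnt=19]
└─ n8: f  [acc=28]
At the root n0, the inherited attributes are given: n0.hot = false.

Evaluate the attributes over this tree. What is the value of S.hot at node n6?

false

1. n0.hot = false  [given at root]
2. n1.lab = false  [terminal]
3. n2.val = 7  [7]
4. n3.cnt = 3  [B.val - 4]
5. n3.tag = false  [B.val > 7]
6. n4.val = false  [C.cnt > 3]
7. n4.mk = -1  [C.cnt - 4]
8. n4.sig = "mn"  ["mn"]
9. n5.lab = -8  [terminal]
10. n6.hot = false  [g.lab == A.mk]
11. n7.cnt = 19  [terminal]
12. n6.pre = 12  [12]
13. n6.sig = -9  [h.cnt - 28]
14. n4.hot = false  [S.sig > -9]
15. n3.idx = -8  [C.cnt - 11]
16. n3.hot = true  [true]
17. n2.wid = false  [C.hot == false]
18. n8.acc = 28  [terminal]
19. n0.pre = -6  [f.acc * -2 + 50]
20. n0.sig = 30  [f.acc + 2]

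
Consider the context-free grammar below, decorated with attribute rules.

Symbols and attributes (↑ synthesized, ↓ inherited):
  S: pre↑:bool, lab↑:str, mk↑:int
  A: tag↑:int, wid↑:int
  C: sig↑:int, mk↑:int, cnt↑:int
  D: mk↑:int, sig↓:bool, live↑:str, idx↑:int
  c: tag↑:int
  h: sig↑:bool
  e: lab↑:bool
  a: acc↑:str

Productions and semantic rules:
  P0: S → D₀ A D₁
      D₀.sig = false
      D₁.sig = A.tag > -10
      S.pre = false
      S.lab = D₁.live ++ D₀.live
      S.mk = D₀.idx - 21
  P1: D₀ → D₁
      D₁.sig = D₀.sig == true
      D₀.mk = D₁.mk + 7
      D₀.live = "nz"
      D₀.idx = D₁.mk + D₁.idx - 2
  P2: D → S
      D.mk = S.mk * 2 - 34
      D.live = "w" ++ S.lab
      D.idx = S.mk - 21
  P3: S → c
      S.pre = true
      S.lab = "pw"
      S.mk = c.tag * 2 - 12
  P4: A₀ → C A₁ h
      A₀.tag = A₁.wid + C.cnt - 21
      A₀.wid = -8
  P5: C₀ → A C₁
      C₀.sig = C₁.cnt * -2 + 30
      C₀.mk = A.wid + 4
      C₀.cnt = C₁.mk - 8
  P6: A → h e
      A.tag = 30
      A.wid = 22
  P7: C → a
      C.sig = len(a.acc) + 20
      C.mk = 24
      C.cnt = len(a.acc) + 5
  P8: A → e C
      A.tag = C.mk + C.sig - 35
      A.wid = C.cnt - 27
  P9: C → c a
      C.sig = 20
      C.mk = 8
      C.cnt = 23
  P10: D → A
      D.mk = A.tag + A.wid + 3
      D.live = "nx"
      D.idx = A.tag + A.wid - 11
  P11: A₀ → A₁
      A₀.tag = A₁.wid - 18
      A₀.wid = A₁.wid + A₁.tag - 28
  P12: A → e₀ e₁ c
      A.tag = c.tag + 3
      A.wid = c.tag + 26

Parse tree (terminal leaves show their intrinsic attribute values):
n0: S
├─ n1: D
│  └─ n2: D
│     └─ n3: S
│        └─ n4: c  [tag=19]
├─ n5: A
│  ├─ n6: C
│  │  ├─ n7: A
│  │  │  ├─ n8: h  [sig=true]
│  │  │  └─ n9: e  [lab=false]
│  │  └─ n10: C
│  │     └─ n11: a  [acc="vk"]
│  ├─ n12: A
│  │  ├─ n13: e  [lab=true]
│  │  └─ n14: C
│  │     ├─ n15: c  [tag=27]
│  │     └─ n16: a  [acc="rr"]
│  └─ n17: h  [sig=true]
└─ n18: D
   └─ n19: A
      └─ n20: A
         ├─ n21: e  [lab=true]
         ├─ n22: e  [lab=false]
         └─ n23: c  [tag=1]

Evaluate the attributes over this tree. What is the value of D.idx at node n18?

1

1. n1.sig = false  [false]
2. n2.sig = false  [D₀.sig == true]
3. n4.tag = 19  [terminal]
4. n3.pre = true  [true]
5. n3.lab = "pw"  ["pw"]
6. n3.mk = 26  [c.tag * 2 - 12]
7. n2.mk = 18  [S.mk * 2 - 34]
8. n2.live = "wpw"  ["w" ++ S.lab]
9. n2.idx = 5  [S.mk - 21]
10. n1.mk = 25  [D₁.mk + 7]
11. n1.live = "nz"  ["nz"]
12. n1.idx = 21  [D₁.mk + D₁.idx - 2]
13. n8.sig = true  [terminal]
14. n9.lab = false  [terminal]
15. n7.tag = 30  [30]
16. n7.wid = 22  [22]
17. n11.acc = "vk"  [terminal]
18. n10.sig = 22  [len(a.acc) + 20]
19. n10.mk = 24  [24]
20. n10.cnt = 7  [len(a.acc) + 5]
21. n6.sig = 16  [C₁.cnt * -2 + 30]
22. n6.mk = 26  [A.wid + 4]
23. n6.cnt = 16  [C₁.mk - 8]
24. n13.lab = true  [terminal]
25. n15.tag = 27  [terminal]
26. n16.acc = "rr"  [terminal]
27. n14.sig = 20  [20]
28. n14.mk = 8  [8]
29. n14.cnt = 23  [23]
30. n12.tag = -7  [C.mk + C.sig - 35]
31. n12.wid = -4  [C.cnt - 27]
32. n17.sig = true  [terminal]
33. n5.tag = -9  [A₁.wid + C.cnt - 21]
34. n5.wid = -8  [-8]
35. n18.sig = true  [A.tag > -10]
36. n21.lab = true  [terminal]
37. n22.lab = false  [terminal]
38. n23.tag = 1  [terminal]
39. n20.tag = 4  [c.tag + 3]
40. n20.wid = 27  [c.tag + 26]
41. n19.tag = 9  [A₁.wid - 18]
42. n19.wid = 3  [A₁.wid + A₁.tag - 28]
43. n18.mk = 15  [A.tag + A.wid + 3]
44. n18.live = "nx"  ["nx"]
45. n18.idx = 1  [A.tag + A.wid - 11]
46. n0.pre = false  [false]
47. n0.lab = "nxnz"  [D₁.live ++ D₀.live]
48. n0.mk = 0  [D₀.idx - 21]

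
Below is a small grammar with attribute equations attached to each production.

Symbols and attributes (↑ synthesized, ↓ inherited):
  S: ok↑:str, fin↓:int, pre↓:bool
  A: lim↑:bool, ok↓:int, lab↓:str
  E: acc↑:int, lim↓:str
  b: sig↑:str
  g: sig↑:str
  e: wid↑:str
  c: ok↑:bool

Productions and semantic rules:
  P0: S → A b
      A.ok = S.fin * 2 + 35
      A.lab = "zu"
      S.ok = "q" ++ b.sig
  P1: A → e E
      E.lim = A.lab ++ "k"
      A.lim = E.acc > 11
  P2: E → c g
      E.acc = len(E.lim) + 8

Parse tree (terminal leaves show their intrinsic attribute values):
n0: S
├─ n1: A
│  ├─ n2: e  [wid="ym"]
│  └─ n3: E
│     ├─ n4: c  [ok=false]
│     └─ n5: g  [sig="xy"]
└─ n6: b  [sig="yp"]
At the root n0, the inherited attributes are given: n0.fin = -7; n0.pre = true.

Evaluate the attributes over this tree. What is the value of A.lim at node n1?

1. n0.fin = -7  [given at root]
2. n0.pre = true  [given at root]
3. n1.ok = 21  [S.fin * 2 + 35]
4. n1.lab = "zu"  ["zu"]
5. n2.wid = "ym"  [terminal]
6. n3.lim = "zuk"  [A.lab ++ "k"]
7. n4.ok = false  [terminal]
8. n5.sig = "xy"  [terminal]
9. n3.acc = 11  [len(E.lim) + 8]
10. n1.lim = false  [E.acc > 11]
11. n6.sig = "yp"  [terminal]
12. n0.ok = "qyp"  ["q" ++ b.sig]

false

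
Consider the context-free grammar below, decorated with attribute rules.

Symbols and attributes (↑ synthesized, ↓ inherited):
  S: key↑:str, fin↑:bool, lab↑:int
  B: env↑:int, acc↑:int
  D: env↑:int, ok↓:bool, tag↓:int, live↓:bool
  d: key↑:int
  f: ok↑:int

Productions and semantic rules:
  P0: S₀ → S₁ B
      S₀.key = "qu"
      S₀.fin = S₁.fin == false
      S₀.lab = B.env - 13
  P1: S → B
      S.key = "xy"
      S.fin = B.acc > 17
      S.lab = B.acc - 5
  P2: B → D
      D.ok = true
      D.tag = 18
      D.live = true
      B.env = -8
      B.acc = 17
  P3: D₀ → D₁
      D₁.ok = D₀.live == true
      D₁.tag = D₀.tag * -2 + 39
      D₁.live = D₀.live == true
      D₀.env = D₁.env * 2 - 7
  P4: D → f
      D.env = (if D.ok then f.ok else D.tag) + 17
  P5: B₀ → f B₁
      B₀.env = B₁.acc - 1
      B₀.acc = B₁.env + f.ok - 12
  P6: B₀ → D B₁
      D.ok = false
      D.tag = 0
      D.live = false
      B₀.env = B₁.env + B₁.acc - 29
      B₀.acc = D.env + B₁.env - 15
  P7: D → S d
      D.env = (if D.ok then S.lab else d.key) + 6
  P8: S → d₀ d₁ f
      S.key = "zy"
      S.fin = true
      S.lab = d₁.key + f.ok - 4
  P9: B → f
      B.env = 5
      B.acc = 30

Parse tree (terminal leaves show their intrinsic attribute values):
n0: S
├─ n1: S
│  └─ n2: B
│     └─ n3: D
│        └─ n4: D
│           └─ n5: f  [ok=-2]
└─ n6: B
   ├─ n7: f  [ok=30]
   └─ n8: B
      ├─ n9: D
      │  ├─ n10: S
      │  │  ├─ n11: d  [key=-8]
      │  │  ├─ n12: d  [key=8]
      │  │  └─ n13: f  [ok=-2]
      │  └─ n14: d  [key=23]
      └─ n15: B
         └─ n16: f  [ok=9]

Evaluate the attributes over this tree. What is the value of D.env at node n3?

23

1. n3.ok = true  [true]
2. n3.tag = 18  [18]
3. n3.live = true  [true]
4. n4.ok = true  [D₀.live == true]
5. n4.tag = 3  [D₀.tag * -2 + 39]
6. n4.live = true  [D₀.live == true]
7. n5.ok = -2  [terminal]
8. n4.env = 15  [(if D.ok then f.ok else D.tag) + 17]
9. n3.env = 23  [D₁.env * 2 - 7]
10. n2.env = -8  [-8]
11. n2.acc = 17  [17]
12. n1.key = "xy"  ["xy"]
13. n1.fin = false  [B.acc > 17]
14. n1.lab = 12  [B.acc - 5]
15. n7.ok = 30  [terminal]
16. n9.ok = false  [false]
17. n9.tag = 0  [0]
18. n9.live = false  [false]
19. n11.key = -8  [terminal]
20. n12.key = 8  [terminal]
21. n13.ok = -2  [terminal]
22. n10.key = "zy"  ["zy"]
23. n10.fin = true  [true]
24. n10.lab = 2  [d₁.key + f.ok - 4]
25. n14.key = 23  [terminal]
26. n9.env = 29  [(if D.ok then S.lab else d.key) + 6]
27. n16.ok = 9  [terminal]
28. n15.env = 5  [5]
29. n15.acc = 30  [30]
30. n8.env = 6  [B₁.env + B₁.acc - 29]
31. n8.acc = 19  [D.env + B₁.env - 15]
32. n6.env = 18  [B₁.acc - 1]
33. n6.acc = 24  [B₁.env + f.ok - 12]
34. n0.key = "qu"  ["qu"]
35. n0.fin = true  [S₁.fin == false]
36. n0.lab = 5  [B.env - 13]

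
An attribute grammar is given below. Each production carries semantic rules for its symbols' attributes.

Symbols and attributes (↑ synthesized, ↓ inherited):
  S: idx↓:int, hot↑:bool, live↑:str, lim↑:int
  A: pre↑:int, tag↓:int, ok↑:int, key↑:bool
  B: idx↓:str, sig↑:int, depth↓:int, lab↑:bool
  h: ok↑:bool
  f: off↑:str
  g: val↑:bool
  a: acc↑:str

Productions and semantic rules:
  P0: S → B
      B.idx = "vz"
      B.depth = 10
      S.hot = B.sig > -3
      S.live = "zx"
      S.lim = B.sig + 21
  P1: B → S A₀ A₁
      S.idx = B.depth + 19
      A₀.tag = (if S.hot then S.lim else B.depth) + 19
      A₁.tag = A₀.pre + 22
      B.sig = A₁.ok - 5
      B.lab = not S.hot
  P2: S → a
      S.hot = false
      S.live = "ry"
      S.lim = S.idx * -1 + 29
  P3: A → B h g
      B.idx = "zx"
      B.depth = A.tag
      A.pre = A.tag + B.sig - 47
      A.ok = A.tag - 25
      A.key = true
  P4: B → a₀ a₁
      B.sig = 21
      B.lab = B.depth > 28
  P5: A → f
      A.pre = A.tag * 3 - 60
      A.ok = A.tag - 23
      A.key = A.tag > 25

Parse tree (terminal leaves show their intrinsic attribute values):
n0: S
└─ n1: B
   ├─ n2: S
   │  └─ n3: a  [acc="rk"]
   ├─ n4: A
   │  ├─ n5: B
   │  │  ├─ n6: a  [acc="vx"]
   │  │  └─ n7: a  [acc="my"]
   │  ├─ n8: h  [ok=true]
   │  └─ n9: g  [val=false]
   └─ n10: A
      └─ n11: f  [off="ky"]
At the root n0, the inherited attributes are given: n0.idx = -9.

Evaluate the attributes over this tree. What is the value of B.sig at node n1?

-3

1. n0.idx = -9  [given at root]
2. n1.idx = "vz"  ["vz"]
3. n1.depth = 10  [10]
4. n2.idx = 29  [B.depth + 19]
5. n3.acc = "rk"  [terminal]
6. n2.hot = false  [false]
7. n2.live = "ry"  ["ry"]
8. n2.lim = 0  [S.idx * -1 + 29]
9. n4.tag = 29  [(if S.hot then S.lim else B.depth) + 19]
10. n5.idx = "zx"  ["zx"]
11. n5.depth = 29  [A.tag]
12. n6.acc = "vx"  [terminal]
13. n7.acc = "my"  [terminal]
14. n5.sig = 21  [21]
15. n5.lab = true  [B.depth > 28]
16. n8.ok = true  [terminal]
17. n9.val = false  [terminal]
18. n4.pre = 3  [A.tag + B.sig - 47]
19. n4.ok = 4  [A.tag - 25]
20. n4.key = true  [true]
21. n10.tag = 25  [A₀.pre + 22]
22. n11.off = "ky"  [terminal]
23. n10.pre = 15  [A.tag * 3 - 60]
24. n10.ok = 2  [A.tag - 23]
25. n10.key = false  [A.tag > 25]
26. n1.sig = -3  [A₁.ok - 5]
27. n1.lab = true  [not S.hot]
28. n0.hot = false  [B.sig > -3]
29. n0.live = "zx"  ["zx"]
30. n0.lim = 18  [B.sig + 21]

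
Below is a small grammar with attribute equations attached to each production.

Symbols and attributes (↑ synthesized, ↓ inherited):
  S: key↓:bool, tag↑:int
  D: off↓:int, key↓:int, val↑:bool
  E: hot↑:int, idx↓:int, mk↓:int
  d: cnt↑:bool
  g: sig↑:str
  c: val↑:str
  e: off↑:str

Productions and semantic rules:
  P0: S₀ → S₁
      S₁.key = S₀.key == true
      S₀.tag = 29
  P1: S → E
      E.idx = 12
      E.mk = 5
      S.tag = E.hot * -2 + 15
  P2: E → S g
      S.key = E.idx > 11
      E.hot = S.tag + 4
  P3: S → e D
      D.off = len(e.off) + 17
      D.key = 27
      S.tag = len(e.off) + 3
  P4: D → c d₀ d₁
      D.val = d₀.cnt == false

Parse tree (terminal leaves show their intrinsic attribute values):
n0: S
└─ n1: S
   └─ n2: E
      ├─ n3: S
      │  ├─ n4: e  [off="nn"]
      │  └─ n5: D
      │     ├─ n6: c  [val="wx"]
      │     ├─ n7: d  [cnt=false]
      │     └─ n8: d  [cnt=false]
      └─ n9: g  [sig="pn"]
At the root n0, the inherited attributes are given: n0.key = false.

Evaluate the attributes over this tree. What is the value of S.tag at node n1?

1. n0.key = false  [given at root]
2. n1.key = false  [S₀.key == true]
3. n2.idx = 12  [12]
4. n2.mk = 5  [5]
5. n3.key = true  [E.idx > 11]
6. n4.off = "nn"  [terminal]
7. n5.off = 19  [len(e.off) + 17]
8. n5.key = 27  [27]
9. n6.val = "wx"  [terminal]
10. n7.cnt = false  [terminal]
11. n8.cnt = false  [terminal]
12. n5.val = true  [d₀.cnt == false]
13. n3.tag = 5  [len(e.off) + 3]
14. n9.sig = "pn"  [terminal]
15. n2.hot = 9  [S.tag + 4]
16. n1.tag = -3  [E.hot * -2 + 15]
17. n0.tag = 29  [29]

-3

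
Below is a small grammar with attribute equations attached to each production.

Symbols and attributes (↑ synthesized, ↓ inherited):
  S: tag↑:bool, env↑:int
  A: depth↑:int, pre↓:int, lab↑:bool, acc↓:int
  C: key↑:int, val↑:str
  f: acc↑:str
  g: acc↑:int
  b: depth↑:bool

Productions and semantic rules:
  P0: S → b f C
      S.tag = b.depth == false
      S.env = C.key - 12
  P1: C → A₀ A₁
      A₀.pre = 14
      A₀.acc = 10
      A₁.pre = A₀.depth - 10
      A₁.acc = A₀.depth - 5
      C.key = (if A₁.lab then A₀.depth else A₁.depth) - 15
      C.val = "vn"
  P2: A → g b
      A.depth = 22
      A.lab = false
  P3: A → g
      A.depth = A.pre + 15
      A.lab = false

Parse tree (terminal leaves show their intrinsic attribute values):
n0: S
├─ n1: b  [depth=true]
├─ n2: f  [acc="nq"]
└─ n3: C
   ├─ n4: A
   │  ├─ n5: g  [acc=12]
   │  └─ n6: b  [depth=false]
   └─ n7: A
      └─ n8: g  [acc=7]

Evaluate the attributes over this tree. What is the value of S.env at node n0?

0

1. n1.depth = true  [terminal]
2. n2.acc = "nq"  [terminal]
3. n4.pre = 14  [14]
4. n4.acc = 10  [10]
5. n5.acc = 12  [terminal]
6. n6.depth = false  [terminal]
7. n4.depth = 22  [22]
8. n4.lab = false  [false]
9. n7.pre = 12  [A₀.depth - 10]
10. n7.acc = 17  [A₀.depth - 5]
11. n8.acc = 7  [terminal]
12. n7.depth = 27  [A.pre + 15]
13. n7.lab = false  [false]
14. n3.key = 12  [(if A₁.lab then A₀.depth else A₁.depth) - 15]
15. n3.val = "vn"  ["vn"]
16. n0.tag = false  [b.depth == false]
17. n0.env = 0  [C.key - 12]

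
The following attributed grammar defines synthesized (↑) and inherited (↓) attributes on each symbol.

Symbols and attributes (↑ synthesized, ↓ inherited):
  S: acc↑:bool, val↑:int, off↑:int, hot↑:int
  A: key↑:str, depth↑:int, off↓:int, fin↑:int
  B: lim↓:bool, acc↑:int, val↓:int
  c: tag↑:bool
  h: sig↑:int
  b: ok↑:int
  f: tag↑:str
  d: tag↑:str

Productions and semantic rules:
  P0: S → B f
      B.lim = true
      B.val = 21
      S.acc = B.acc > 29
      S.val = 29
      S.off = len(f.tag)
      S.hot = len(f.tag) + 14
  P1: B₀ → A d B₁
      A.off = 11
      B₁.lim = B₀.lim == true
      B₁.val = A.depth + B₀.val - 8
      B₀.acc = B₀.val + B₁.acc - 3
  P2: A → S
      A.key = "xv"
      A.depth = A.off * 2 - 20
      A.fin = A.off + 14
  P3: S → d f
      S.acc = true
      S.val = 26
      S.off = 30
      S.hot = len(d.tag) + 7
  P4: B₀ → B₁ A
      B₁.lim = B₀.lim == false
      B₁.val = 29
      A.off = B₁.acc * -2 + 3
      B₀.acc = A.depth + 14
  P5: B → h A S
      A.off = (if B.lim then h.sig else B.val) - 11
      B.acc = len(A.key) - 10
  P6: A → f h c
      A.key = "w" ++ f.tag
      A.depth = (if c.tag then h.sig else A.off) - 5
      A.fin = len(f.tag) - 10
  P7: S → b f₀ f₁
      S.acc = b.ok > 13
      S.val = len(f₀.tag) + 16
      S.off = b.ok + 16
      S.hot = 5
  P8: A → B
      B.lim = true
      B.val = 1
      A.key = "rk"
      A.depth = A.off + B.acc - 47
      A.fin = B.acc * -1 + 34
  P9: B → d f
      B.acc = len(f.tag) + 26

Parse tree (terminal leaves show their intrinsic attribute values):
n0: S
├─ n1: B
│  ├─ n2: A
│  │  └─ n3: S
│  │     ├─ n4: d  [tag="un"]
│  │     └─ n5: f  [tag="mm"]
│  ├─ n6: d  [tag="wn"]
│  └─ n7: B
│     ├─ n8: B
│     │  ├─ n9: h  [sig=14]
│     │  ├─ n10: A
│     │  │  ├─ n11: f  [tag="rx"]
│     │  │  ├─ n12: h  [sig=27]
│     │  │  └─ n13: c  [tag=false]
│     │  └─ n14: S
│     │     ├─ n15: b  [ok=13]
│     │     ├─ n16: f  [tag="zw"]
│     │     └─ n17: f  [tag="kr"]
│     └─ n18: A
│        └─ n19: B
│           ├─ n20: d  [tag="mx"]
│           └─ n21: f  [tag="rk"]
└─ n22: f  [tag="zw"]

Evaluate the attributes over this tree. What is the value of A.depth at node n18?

-2

1. n1.lim = true  [true]
2. n1.val = 21  [21]
3. n2.off = 11  [11]
4. n4.tag = "un"  [terminal]
5. n5.tag = "mm"  [terminal]
6. n3.acc = true  [true]
7. n3.val = 26  [26]
8. n3.off = 30  [30]
9. n3.hot = 9  [len(d.tag) + 7]
10. n2.key = "xv"  ["xv"]
11. n2.depth = 2  [A.off * 2 - 20]
12. n2.fin = 25  [A.off + 14]
13. n6.tag = "wn"  [terminal]
14. n7.lim = true  [B₀.lim == true]
15. n7.val = 15  [A.depth + B₀.val - 8]
16. n8.lim = false  [B₀.lim == false]
17. n8.val = 29  [29]
18. n9.sig = 14  [terminal]
19. n10.off = 18  [(if B.lim then h.sig else B.val) - 11]
20. n11.tag = "rx"  [terminal]
21. n12.sig = 27  [terminal]
22. n13.tag = false  [terminal]
23. n10.key = "wrx"  ["w" ++ f.tag]
24. n10.depth = 13  [(if c.tag then h.sig else A.off) - 5]
25. n10.fin = -8  [len(f.tag) - 10]
26. n15.ok = 13  [terminal]
27. n16.tag = "zw"  [terminal]
28. n17.tag = "kr"  [terminal]
29. n14.acc = false  [b.ok > 13]
30. n14.val = 18  [len(f₀.tag) + 16]
31. n14.off = 29  [b.ok + 16]
32. n14.hot = 5  [5]
33. n8.acc = -7  [len(A.key) - 10]
34. n18.off = 17  [B₁.acc * -2 + 3]
35. n19.lim = true  [true]
36. n19.val = 1  [1]
37. n20.tag = "mx"  [terminal]
38. n21.tag = "rk"  [terminal]
39. n19.acc = 28  [len(f.tag) + 26]
40. n18.key = "rk"  ["rk"]
41. n18.depth = -2  [A.off + B.acc - 47]
42. n18.fin = 6  [B.acc * -1 + 34]
43. n7.acc = 12  [A.depth + 14]
44. n1.acc = 30  [B₀.val + B₁.acc - 3]
45. n22.tag = "zw"  [terminal]
46. n0.acc = true  [B.acc > 29]
47. n0.val = 29  [29]
48. n0.off = 2  [len(f.tag)]
49. n0.hot = 16  [len(f.tag) + 14]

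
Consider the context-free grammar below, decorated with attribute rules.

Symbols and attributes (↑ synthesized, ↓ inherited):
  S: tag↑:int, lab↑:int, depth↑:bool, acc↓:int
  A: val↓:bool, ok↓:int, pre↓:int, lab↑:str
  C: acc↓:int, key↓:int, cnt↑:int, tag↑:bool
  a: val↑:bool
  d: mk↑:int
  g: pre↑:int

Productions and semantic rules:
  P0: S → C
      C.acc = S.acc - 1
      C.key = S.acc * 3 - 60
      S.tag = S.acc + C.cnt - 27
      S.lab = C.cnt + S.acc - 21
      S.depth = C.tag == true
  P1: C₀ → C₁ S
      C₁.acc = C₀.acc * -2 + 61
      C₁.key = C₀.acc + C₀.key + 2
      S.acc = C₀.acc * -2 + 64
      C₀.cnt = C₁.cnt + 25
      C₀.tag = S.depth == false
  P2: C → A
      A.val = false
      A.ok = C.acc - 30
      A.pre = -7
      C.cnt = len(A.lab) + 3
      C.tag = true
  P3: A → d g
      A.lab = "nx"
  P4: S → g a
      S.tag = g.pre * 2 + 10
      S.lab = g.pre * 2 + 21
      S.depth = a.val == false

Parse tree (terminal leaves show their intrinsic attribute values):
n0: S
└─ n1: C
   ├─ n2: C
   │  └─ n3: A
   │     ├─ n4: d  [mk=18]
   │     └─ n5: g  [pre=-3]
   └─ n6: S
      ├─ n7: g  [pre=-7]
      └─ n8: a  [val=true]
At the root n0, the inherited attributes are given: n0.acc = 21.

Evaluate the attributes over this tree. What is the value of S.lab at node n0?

1. n0.acc = 21  [given at root]
2. n1.acc = 20  [S.acc - 1]
3. n1.key = 3  [S.acc * 3 - 60]
4. n2.acc = 21  [C₀.acc * -2 + 61]
5. n2.key = 25  [C₀.acc + C₀.key + 2]
6. n3.val = false  [false]
7. n3.ok = -9  [C.acc - 30]
8. n3.pre = -7  [-7]
9. n4.mk = 18  [terminal]
10. n5.pre = -3  [terminal]
11. n3.lab = "nx"  ["nx"]
12. n2.cnt = 5  [len(A.lab) + 3]
13. n2.tag = true  [true]
14. n6.acc = 24  [C₀.acc * -2 + 64]
15. n7.pre = -7  [terminal]
16. n8.val = true  [terminal]
17. n6.tag = -4  [g.pre * 2 + 10]
18. n6.lab = 7  [g.pre * 2 + 21]
19. n6.depth = false  [a.val == false]
20. n1.cnt = 30  [C₁.cnt + 25]
21. n1.tag = true  [S.depth == false]
22. n0.tag = 24  [S.acc + C.cnt - 27]
23. n0.lab = 30  [C.cnt + S.acc - 21]
24. n0.depth = true  [C.tag == true]

30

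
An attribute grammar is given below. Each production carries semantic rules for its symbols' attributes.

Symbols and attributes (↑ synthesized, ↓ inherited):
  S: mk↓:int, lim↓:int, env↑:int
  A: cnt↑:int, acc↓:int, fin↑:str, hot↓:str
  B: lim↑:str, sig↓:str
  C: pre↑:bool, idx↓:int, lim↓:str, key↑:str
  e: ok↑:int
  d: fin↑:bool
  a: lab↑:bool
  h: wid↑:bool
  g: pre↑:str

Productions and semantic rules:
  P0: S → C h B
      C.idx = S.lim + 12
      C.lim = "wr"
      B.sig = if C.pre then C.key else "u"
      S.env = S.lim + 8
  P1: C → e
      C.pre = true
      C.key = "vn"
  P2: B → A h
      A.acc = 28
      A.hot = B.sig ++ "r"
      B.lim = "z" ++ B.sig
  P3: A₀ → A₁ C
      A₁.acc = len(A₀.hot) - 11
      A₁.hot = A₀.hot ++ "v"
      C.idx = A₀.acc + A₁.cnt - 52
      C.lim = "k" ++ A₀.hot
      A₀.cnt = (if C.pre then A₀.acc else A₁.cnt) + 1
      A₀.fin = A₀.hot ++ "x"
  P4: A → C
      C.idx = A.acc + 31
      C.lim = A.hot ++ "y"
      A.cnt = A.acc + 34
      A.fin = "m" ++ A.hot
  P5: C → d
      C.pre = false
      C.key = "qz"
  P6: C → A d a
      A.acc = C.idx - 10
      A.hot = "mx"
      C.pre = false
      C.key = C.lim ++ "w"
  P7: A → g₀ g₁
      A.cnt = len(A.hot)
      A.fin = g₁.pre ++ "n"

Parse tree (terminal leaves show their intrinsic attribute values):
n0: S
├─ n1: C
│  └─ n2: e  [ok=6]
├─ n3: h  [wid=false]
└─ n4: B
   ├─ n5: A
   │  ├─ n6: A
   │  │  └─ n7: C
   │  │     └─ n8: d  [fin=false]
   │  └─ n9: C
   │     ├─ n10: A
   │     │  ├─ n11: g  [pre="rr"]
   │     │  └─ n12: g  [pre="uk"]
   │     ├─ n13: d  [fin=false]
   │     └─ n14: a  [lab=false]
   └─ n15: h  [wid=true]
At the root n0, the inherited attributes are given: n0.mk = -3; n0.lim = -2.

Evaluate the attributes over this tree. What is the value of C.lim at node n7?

"vnrvy"

1. n0.mk = -3  [given at root]
2. n0.lim = -2  [given at root]
3. n1.idx = 10  [S.lim + 12]
4. n1.lim = "wr"  ["wr"]
5. n2.ok = 6  [terminal]
6. n1.pre = true  [true]
7. n1.key = "vn"  ["vn"]
8. n3.wid = false  [terminal]
9. n4.sig = "vn"  [if C.pre then C.key else "u"]
10. n5.acc = 28  [28]
11. n5.hot = "vnr"  [B.sig ++ "r"]
12. n6.acc = -8  [len(A₀.hot) - 11]
13. n6.hot = "vnrv"  [A₀.hot ++ "v"]
14. n7.idx = 23  [A.acc + 31]
15. n7.lim = "vnrvy"  [A.hot ++ "y"]
16. n8.fin = false  [terminal]
17. n7.pre = false  [false]
18. n7.key = "qz"  ["qz"]
19. n6.cnt = 26  [A.acc + 34]
20. n6.fin = "mvnrv"  ["m" ++ A.hot]
21. n9.idx = 2  [A₀.acc + A₁.cnt - 52]
22. n9.lim = "kvnr"  ["k" ++ A₀.hot]
23. n10.acc = -8  [C.idx - 10]
24. n10.hot = "mx"  ["mx"]
25. n11.pre = "rr"  [terminal]
26. n12.pre = "uk"  [terminal]
27. n10.cnt = 2  [len(A.hot)]
28. n10.fin = "ukn"  [g₁.pre ++ "n"]
29. n13.fin = false  [terminal]
30. n14.lab = false  [terminal]
31. n9.pre = false  [false]
32. n9.key = "kvnrw"  [C.lim ++ "w"]
33. n5.cnt = 27  [(if C.pre then A₀.acc else A₁.cnt) + 1]
34. n5.fin = "vnrx"  [A₀.hot ++ "x"]
35. n15.wid = true  [terminal]
36. n4.lim = "zvn"  ["z" ++ B.sig]
37. n0.env = 6  [S.lim + 8]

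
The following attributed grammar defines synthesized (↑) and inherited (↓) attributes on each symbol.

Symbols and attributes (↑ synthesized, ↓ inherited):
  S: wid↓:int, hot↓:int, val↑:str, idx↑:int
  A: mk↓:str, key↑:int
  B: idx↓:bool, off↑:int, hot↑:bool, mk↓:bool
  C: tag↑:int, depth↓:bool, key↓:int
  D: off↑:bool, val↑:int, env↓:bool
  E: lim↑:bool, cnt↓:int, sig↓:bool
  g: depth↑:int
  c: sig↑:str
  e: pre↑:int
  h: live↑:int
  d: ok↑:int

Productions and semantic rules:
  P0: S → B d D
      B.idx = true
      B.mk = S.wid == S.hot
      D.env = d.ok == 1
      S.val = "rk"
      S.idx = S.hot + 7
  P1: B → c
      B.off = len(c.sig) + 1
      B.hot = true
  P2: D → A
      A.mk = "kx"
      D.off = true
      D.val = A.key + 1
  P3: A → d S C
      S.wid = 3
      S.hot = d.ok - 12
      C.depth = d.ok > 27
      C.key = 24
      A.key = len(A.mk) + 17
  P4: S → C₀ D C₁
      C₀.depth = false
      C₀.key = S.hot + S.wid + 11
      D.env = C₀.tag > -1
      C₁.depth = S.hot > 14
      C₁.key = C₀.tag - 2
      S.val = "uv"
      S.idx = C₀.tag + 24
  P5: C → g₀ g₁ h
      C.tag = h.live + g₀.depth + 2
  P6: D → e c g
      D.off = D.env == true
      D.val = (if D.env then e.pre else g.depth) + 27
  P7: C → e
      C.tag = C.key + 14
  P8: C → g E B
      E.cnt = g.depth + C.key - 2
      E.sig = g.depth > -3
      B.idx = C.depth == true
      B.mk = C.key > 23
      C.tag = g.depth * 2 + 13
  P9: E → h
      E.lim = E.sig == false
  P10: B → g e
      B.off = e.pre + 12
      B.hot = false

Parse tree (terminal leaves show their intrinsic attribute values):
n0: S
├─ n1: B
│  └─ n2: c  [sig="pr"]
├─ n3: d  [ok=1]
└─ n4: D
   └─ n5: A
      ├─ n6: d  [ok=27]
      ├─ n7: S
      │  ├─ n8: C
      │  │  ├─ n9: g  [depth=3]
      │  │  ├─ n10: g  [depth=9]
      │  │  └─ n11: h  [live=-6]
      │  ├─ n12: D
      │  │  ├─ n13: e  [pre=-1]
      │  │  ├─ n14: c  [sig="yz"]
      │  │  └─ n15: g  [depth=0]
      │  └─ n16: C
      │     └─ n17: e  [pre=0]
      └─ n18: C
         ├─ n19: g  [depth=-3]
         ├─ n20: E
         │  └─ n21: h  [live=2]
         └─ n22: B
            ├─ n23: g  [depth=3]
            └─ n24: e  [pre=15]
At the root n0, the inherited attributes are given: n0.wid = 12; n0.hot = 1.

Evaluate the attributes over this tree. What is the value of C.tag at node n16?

1. n0.wid = 12  [given at root]
2. n0.hot = 1  [given at root]
3. n1.idx = true  [true]
4. n1.mk = false  [S.wid == S.hot]
5. n2.sig = "pr"  [terminal]
6. n1.off = 3  [len(c.sig) + 1]
7. n1.hot = true  [true]
8. n3.ok = 1  [terminal]
9. n4.env = true  [d.ok == 1]
10. n5.mk = "kx"  ["kx"]
11. n6.ok = 27  [terminal]
12. n7.wid = 3  [3]
13. n7.hot = 15  [d.ok - 12]
14. n8.depth = false  [false]
15. n8.key = 29  [S.hot + S.wid + 11]
16. n9.depth = 3  [terminal]
17. n10.depth = 9  [terminal]
18. n11.live = -6  [terminal]
19. n8.tag = -1  [h.live + g₀.depth + 2]
20. n12.env = false  [C₀.tag > -1]
21. n13.pre = -1  [terminal]
22. n14.sig = "yz"  [terminal]
23. n15.depth = 0  [terminal]
24. n12.off = false  [D.env == true]
25. n12.val = 27  [(if D.env then e.pre else g.depth) + 27]
26. n16.depth = true  [S.hot > 14]
27. n16.key = -3  [C₀.tag - 2]
28. n17.pre = 0  [terminal]
29. n16.tag = 11  [C.key + 14]
30. n7.val = "uv"  ["uv"]
31. n7.idx = 23  [C₀.tag + 24]
32. n18.depth = false  [d.ok > 27]
33. n18.key = 24  [24]
34. n19.depth = -3  [terminal]
35. n20.cnt = 19  [g.depth + C.key - 2]
36. n20.sig = false  [g.depth > -3]
37. n21.live = 2  [terminal]
38. n20.lim = true  [E.sig == false]
39. n22.idx = false  [C.depth == true]
40. n22.mk = true  [C.key > 23]
41. n23.depth = 3  [terminal]
42. n24.pre = 15  [terminal]
43. n22.off = 27  [e.pre + 12]
44. n22.hot = false  [false]
45. n18.tag = 7  [g.depth * 2 + 13]
46. n5.key = 19  [len(A.mk) + 17]
47. n4.off = true  [true]
48. n4.val = 20  [A.key + 1]
49. n0.val = "rk"  ["rk"]
50. n0.idx = 8  [S.hot + 7]

11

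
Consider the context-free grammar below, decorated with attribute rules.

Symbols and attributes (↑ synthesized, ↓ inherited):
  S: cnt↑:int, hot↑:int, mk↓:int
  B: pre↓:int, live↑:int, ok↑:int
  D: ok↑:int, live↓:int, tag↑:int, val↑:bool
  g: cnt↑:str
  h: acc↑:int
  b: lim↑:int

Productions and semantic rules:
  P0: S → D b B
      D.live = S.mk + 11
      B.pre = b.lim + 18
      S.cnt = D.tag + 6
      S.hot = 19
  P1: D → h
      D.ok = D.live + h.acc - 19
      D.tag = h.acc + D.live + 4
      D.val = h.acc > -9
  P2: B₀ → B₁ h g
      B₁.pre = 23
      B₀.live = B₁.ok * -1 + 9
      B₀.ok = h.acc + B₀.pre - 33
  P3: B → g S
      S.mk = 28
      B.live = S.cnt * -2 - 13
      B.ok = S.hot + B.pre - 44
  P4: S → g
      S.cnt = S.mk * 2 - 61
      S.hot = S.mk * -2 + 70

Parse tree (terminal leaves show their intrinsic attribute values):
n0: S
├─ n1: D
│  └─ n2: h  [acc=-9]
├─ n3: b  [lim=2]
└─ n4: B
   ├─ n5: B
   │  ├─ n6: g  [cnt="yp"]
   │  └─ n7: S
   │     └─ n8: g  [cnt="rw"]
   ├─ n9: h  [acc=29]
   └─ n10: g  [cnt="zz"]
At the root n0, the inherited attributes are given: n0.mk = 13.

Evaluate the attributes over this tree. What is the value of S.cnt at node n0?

1. n0.mk = 13  [given at root]
2. n1.live = 24  [S.mk + 11]
3. n2.acc = -9  [terminal]
4. n1.ok = -4  [D.live + h.acc - 19]
5. n1.tag = 19  [h.acc + D.live + 4]
6. n1.val = false  [h.acc > -9]
7. n3.lim = 2  [terminal]
8. n4.pre = 20  [b.lim + 18]
9. n5.pre = 23  [23]
10. n6.cnt = "yp"  [terminal]
11. n7.mk = 28  [28]
12. n8.cnt = "rw"  [terminal]
13. n7.cnt = -5  [S.mk * 2 - 61]
14. n7.hot = 14  [S.mk * -2 + 70]
15. n5.live = -3  [S.cnt * -2 - 13]
16. n5.ok = -7  [S.hot + B.pre - 44]
17. n9.acc = 29  [terminal]
18. n10.cnt = "zz"  [terminal]
19. n4.live = 16  [B₁.ok * -1 + 9]
20. n4.ok = 16  [h.acc + B₀.pre - 33]
21. n0.cnt = 25  [D.tag + 6]
22. n0.hot = 19  [19]

25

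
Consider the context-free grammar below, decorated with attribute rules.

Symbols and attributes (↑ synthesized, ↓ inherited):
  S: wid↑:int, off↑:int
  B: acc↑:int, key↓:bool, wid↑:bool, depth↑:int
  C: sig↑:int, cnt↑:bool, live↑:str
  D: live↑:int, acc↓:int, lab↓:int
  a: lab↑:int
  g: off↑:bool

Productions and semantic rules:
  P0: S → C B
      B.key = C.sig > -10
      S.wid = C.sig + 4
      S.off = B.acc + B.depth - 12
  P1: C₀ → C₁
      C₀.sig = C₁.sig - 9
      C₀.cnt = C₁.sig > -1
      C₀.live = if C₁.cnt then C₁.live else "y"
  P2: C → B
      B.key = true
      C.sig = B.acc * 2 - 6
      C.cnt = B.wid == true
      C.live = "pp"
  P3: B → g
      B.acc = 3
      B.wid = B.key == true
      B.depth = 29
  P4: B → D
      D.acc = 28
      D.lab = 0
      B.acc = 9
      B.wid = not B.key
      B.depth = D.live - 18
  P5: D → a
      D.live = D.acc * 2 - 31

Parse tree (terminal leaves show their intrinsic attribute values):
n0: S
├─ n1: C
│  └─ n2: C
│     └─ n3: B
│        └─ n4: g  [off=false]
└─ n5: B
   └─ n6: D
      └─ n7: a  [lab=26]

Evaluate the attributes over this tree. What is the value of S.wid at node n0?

1. n3.key = true  [true]
2. n4.off = false  [terminal]
3. n3.acc = 3  [3]
4. n3.wid = true  [B.key == true]
5. n3.depth = 29  [29]
6. n2.sig = 0  [B.acc * 2 - 6]
7. n2.cnt = true  [B.wid == true]
8. n2.live = "pp"  ["pp"]
9. n1.sig = -9  [C₁.sig - 9]
10. n1.cnt = true  [C₁.sig > -1]
11. n1.live = "pp"  [if C₁.cnt then C₁.live else "y"]
12. n5.key = true  [C.sig > -10]
13. n6.acc = 28  [28]
14. n6.lab = 0  [0]
15. n7.lab = 26  [terminal]
16. n6.live = 25  [D.acc * 2 - 31]
17. n5.acc = 9  [9]
18. n5.wid = false  [not B.key]
19. n5.depth = 7  [D.live - 18]
20. n0.wid = -5  [C.sig + 4]
21. n0.off = 4  [B.acc + B.depth - 12]

-5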